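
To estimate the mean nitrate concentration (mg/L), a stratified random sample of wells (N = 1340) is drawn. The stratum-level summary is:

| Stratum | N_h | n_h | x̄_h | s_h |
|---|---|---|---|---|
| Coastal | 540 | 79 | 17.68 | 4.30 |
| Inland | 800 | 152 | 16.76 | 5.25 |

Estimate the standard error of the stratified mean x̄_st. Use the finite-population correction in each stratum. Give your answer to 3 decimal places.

SE(x̄_st) ≈ 0.291

V̂(x̄_st) = Σ W_h² (1 − n_h/N_h) s_h²/n_h, with W_h = N_h/N and N = 1340:
  stratum Coastal: (540/1340)²·(1 − 79/540)·4.30²/79 = 0.0324485
  stratum Inland: (800/1340)²·(1 − 152/800)·5.25²/152 = 0.0523517
V̂(x̄_st) = 0.0848002
SE(x̄_st) = √0.0848002 = 0.291205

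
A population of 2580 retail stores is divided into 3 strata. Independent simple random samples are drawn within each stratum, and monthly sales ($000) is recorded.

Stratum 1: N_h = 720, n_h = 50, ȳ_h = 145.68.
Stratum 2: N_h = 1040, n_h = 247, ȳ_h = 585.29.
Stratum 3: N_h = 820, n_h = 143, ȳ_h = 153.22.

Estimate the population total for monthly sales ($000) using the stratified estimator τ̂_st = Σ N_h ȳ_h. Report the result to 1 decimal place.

τ̂_st ≈ 839231.6

τ̂_st = Σ N_h ȳ_h = 720·145.68 + 1040·585.29 + 820·153.22 = 839231.6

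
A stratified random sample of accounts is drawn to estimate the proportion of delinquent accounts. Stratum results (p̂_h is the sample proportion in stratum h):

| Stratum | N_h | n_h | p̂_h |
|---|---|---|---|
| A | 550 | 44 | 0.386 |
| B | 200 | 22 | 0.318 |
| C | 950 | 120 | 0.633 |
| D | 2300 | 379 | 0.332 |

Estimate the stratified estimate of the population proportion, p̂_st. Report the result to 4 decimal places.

N = 4000; stratum weights W_h = N_h/N.
p̂_st = Σ W_h p̂_h = (550·0.386 + 200·0.318 + 950·0.633 + 2300·0.332)/4000 = 0.41021

p̂_st ≈ 0.4102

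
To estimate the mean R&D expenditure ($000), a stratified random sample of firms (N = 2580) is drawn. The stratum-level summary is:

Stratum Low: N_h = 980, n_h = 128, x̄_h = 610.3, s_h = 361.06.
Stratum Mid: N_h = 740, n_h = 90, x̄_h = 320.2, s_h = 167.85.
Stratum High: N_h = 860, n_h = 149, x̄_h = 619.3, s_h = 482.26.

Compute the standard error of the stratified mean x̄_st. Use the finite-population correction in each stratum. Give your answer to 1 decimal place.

SE(x̄_st) ≈ 17.1

V̂(x̄_st) = Σ W_h² (1 − n_h/N_h) s_h²/n_h, with W_h = N_h/N and N = 2580:
  stratum Low: (980/2580)²·(1 − 128/980)·361.06²/128 = 127.754
  stratum Mid: (740/2580)²·(1 − 90/740)·167.85²/90 = 22.6207
  stratum High: (860/2580)²·(1 − 149/860)·482.26²/149 = 143.385
V̂(x̄_st) = 293.76
SE(x̄_st) = √293.76 = 17.1394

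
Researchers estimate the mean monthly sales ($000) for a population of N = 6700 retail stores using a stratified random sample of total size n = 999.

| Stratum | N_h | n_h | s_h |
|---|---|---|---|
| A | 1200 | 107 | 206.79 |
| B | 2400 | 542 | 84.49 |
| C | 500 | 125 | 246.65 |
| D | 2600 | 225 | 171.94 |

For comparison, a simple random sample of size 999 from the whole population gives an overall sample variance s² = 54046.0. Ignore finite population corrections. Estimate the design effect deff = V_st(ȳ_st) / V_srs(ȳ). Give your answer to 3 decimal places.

deff ≈ 0.684

V̂(ȳ_st) = Σ W_h² s_h²/n_h, with W_h = N_h/N and N = 6700:
  stratum A: (1200/6700)²·206.79²/107 = 12.82
  stratum B: (2400/6700)²·84.49²/542 = 1.68999
  stratum C: (500/6700)²·246.65²/125 = 2.71046
  stratum D: (2600/6700)²·171.94²/225 = 19.7865
V_st = 37.0069
V_srs = s²/n = 54046.0/999 = 54.1001
deff = V_st / V_srs = 37.0069/54.1001 = 0.6840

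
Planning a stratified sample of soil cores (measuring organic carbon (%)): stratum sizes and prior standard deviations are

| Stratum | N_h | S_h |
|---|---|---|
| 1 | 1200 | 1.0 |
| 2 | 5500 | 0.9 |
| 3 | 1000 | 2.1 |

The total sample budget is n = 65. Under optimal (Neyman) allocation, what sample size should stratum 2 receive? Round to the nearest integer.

39

Neyman allocation: n_h = n · N_h S_h / Σ N_i S_i, with n = 65.
  stratum 1: N_h·S_h = 1200·1.0 = 1200.00
  stratum 2: N_h·S_h = 5500·0.9 = 4950.00
  stratum 3: N_h·S_h = 1000·2.1 = 2100.00
Σ N_h S_h = 8250.00
n for stratum 2 = 65·4950.00/8250.00 = 39.000 → 39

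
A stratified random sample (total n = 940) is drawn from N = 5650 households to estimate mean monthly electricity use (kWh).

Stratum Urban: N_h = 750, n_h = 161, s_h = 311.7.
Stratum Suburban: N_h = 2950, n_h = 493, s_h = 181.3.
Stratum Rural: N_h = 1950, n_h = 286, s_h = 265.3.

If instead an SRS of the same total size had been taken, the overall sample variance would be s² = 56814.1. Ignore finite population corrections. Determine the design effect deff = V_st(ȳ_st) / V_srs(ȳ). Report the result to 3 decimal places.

deff ≈ 0.962

V̂(ȳ_st) = Σ W_h² s_h²/n_h, with W_h = N_h/N and N = 5650:
  stratum Urban: (750/5650)²·311.7²/161 = 10.6334
  stratum Suburban: (2950/5650)²·181.3²/493 = 18.1759
  stratum Rural: (1950/5650)²·265.3²/286 = 29.3144
V_st = 58.1237
V_srs = s²/n = 56814.1/940 = 60.4405
deff = V_st / V_srs = 58.1237/60.4405 = 0.9617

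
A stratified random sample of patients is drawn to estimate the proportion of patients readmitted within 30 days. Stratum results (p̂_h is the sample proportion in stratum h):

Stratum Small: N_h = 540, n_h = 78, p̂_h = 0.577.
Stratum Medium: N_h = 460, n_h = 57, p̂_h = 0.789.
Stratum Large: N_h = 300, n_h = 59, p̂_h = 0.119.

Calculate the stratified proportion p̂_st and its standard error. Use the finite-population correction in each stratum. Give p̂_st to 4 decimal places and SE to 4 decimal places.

N = 1300; stratum weights W_h = N_h/N.
p̂_st = Σ W_h p̂_h = (540·0.577 + 460·0.789 + 300·0.119)/1300 = 0.54632
V̂(p̂_st) = Σ W_h² (1 − n_h/N_h) p̂_h(1−p̂_h)/(n_h−1):
  stratum Small: (540/1300)²·(1 − 78/540)·0.577·0.423/77 = 0.000467923
  stratum Medium: (460/1300)²·(1 − 57/460)·0.789·0.211/56 = 0.000326098
  stratum Large: (300/1300)²·(1 − 59/300)·0.119·0.881/58 = 7.73297e-05
V̂(p̂_st) = 0.00087135; SE = √V̂ = 0.0295186

p̂_st ≈ 0.5463, SE ≈ 0.0295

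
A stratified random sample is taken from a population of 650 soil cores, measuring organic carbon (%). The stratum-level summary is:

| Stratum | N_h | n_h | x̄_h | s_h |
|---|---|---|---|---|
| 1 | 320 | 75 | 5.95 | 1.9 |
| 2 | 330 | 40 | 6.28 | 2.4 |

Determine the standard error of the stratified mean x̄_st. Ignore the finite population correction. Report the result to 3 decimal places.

SE(x̄_st) ≈ 0.221

V̂(x̄_st) = Σ W_h² s_h²/n_h, with W_h = N_h/N and N = 650:
  stratum 1: (320/650)²·1.9²/75 = 0.0116659
  stratum 2: (330/650)²·2.4²/40 = 0.0371162
V̂(x̄_st) = 0.0487821
SE(x̄_st) = √0.0487821 = 0.220867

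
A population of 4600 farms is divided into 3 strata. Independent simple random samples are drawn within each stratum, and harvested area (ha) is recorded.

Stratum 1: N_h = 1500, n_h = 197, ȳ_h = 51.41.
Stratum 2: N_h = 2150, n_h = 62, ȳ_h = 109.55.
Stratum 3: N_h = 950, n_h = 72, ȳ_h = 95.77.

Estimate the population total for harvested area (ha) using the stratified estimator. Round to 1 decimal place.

τ̂_st = Σ N_h ȳ_h = 1500·51.41 + 2150·109.55 + 950·95.77 = 403629.0

τ̂_st ≈ 403629.0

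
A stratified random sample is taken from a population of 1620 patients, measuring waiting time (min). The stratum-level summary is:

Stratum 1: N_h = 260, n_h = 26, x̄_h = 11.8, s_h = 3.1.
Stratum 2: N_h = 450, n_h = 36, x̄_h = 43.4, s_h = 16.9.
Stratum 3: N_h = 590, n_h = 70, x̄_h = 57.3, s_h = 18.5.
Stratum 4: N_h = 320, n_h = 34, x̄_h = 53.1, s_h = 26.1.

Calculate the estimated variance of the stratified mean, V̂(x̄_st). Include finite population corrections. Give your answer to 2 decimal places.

V̂(x̄_st) = Σ W_h² (1 − n_h/N_h) s_h²/n_h, with W_h = N_h/N and N = 1620:
  stratum 1: (260/1620)²·(1 − 26/260)·3.1²/26 = 0.00856859
  stratum 2: (450/1620)²·(1 − 36/450)·16.9²/36 = 0.563188
  stratum 3: (590/1620)²·(1 − 70/590)·18.5²/70 = 0.571572
  stratum 4: (320/1620)²·(1 − 34/320)·26.1²/34 = 0.698696
V̂(x̄_st) = 1.84202

V̂(x̄_st) ≈ 1.84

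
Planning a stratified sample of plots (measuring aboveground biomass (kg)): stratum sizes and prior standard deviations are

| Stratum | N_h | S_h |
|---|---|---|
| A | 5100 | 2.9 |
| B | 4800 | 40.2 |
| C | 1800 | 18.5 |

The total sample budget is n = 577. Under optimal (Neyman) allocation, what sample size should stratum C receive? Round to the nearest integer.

Neyman allocation: n_h = n · N_h S_h / Σ N_i S_i, with n = 577.
  stratum A: N_h·S_h = 5100·2.9 = 14790.00
  stratum B: N_h·S_h = 4800·40.2 = 192960.00
  stratum C: N_h·S_h = 1800·18.5 = 33300.00
Σ N_h S_h = 241050.00
n for stratum C = 577·33300.00/241050.00 = 79.710 → 80

80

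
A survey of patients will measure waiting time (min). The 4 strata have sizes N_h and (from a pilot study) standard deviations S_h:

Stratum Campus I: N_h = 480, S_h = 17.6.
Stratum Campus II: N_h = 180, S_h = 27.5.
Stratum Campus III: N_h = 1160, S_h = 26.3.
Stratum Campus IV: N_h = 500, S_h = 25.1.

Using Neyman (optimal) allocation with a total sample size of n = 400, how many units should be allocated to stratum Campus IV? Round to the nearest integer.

89

Neyman allocation: n_h = n · N_h S_h / Σ N_i S_i, with n = 400.
  stratum Campus I: N_h·S_h = 480·17.6 = 8448.00
  stratum Campus II: N_h·S_h = 180·27.5 = 4950.00
  stratum Campus III: N_h·S_h = 1160·26.3 = 30508.00
  stratum Campus IV: N_h·S_h = 500·25.1 = 12550.00
Σ N_h S_h = 56456.00
n for stratum Campus IV = 400·12550.00/56456.00 = 88.919 → 89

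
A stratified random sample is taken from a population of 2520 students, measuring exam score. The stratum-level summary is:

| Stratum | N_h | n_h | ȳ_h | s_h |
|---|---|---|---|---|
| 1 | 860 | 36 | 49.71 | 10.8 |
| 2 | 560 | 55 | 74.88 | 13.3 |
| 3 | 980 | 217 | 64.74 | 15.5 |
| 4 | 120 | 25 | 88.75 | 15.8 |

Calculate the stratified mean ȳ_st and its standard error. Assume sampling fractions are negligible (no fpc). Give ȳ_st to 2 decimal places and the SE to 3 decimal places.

ȳ_st ≈ 63.01, SE ≈ 0.852

ȳ_st = Σ W_h ȳ_h = (860·49.71 + 560·74.88 + 980·64.74 + 120·88.75)/2520 = 63.00738
V̂(ȳ_st) = Σ W_h² s_h²/n_h, with W_h = N_h/N and N = 2520:
  stratum 1: (860/2520)²·10.8²/36 = 0.377347
  stratum 2: (560/2520)²·13.3²/55 = 0.158824
  stratum 3: (980/2520)²·15.5²/217 = 0.167438
  stratum 4: (120/2520)²·15.8²/25 = 0.0226431
V̂(ȳ_st) = 0.726252
SE(ȳ_st) = √0.726252 = 0.852204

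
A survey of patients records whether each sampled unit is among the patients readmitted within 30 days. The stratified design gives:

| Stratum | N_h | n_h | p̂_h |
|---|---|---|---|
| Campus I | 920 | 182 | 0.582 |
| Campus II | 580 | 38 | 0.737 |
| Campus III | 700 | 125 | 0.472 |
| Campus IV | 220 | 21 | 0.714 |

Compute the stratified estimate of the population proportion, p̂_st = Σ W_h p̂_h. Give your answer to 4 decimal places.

p̂_st ≈ 0.5993

N = 2420; stratum weights W_h = N_h/N.
p̂_st = Σ W_h p̂_h = (920·0.582 + 580·0.737 + 700·0.472 + 220·0.714)/2420 = 0.59933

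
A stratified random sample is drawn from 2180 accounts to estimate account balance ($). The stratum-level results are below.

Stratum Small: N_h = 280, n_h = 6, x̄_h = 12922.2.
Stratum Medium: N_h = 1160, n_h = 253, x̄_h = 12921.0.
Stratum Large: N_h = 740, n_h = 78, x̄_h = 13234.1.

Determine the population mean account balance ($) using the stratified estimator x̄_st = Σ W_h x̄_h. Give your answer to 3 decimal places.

N = Σ N_h = 2180. Stratum weights W_h = N_h/N.
x̄_st = (280·12922.2 + 1160·12921.0 + 740·13234.1) / 2180 = 13027.43578

x̄_st ≈ 13027.436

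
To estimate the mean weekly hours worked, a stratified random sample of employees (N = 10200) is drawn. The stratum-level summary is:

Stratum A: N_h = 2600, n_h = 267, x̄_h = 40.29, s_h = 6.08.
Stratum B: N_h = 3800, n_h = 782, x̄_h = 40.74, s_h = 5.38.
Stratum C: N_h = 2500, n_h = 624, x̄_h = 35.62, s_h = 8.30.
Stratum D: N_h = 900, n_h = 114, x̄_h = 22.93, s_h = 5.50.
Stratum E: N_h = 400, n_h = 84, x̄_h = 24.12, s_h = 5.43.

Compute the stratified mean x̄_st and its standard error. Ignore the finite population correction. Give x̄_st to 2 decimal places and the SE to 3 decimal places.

x̄_st ≈ 37.15, SE ≈ 0.153

x̄_st = Σ W_h x̄_h = (2600·40.29 + 3800·40.74 + 2500·35.62 + 900·22.93 + 400·24.12)/10200 = 37.14716
V̂(x̄_st) = Σ W_h² s_h²/n_h, with W_h = N_h/N and N = 10200:
  stratum A: (2600/10200)²·6.08²/267 = 0.00899585
  stratum B: (3800/10200)²·5.38²/782 = 0.00513718
  stratum C: (2500/10200)²·8.30²/624 = 0.0066321
  stratum D: (900/10200)²·5.50²/114 = 0.00206588
  stratum E: (400/10200)²·5.43²/84 = 0.000539809
V̂(x̄_st) = 0.0233708
SE(x̄_st) = √0.0233708 = 0.152875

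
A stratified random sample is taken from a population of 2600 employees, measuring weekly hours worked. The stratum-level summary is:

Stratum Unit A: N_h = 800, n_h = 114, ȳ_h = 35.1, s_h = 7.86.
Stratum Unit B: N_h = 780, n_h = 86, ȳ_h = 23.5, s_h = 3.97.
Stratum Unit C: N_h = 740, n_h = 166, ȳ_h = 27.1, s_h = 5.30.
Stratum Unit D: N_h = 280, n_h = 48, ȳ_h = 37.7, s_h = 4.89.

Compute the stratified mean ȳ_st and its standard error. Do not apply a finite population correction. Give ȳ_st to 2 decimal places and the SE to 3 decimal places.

ȳ_st ≈ 29.62, SE ≈ 0.295

ȳ_st = Σ W_h ȳ_h = (800·35.1 + 780·23.5 + 740·27.1 + 280·37.7)/2600 = 29.62308
V̂(ȳ_st) = Σ W_h² s_h²/n_h, with W_h = N_h/N and N = 2600:
  stratum Unit A: (800/2600)²·7.86²/114 = 0.0513066
  stratum Unit B: (780/2600)²·3.97²/86 = 0.016494
  stratum Unit C: (740/2600)²·5.30²/166 = 0.0137076
  stratum Unit D: (280/2600)²·4.89²/48 = 0.00577758
V̂(ȳ_st) = 0.0872857
SE(ȳ_st) = √0.0872857 = 0.295442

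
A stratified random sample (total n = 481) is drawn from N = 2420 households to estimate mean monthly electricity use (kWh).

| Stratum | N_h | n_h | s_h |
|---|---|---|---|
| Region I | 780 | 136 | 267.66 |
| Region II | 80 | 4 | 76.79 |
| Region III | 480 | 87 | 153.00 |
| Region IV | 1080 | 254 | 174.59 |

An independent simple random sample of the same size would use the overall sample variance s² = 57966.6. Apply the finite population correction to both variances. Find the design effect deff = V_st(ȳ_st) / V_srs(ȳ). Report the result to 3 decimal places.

V̂(ȳ_st) = Σ W_h² (1 − n_h/N_h) s_h²/n_h, with W_h = N_h/N and N = 2420:
  stratum Region I: (780/2420)²·(1 − 136/780)·267.66²/136 = 45.1833
  stratum Region II: (80/2420)²·(1 − 4/80)·76.79²/4 = 1.53046
  stratum Region III: (480/2420)²·(1 − 87/480)·153.00²/87 = 8.66696
  stratum Region IV: (1080/2420)²·(1 − 254/1080)·174.59²/254 = 18.2801
V_st = 73.6608
V_srs = (1 − 481/2420)·57966.6/481 = 96.5595
deff = V_st / V_srs = 73.6608/96.5595 = 0.7629

deff ≈ 0.763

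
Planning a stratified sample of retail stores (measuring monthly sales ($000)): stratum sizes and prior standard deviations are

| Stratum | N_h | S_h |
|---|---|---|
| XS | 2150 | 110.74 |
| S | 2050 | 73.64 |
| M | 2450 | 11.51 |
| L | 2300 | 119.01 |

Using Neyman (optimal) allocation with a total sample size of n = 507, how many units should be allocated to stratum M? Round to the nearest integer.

21

Neyman allocation: n_h = n · N_h S_h / Σ N_i S_i, with n = 507.
  stratum XS: N_h·S_h = 2150·110.74 = 238091.00
  stratum S: N_h·S_h = 2050·73.64 = 150962.00
  stratum M: N_h·S_h = 2450·11.51 = 28199.50
  stratum L: N_h·S_h = 2300·119.01 = 273723.00
Σ N_h S_h = 690975.50
n for stratum M = 507·28199.50/690975.50 = 20.691 → 21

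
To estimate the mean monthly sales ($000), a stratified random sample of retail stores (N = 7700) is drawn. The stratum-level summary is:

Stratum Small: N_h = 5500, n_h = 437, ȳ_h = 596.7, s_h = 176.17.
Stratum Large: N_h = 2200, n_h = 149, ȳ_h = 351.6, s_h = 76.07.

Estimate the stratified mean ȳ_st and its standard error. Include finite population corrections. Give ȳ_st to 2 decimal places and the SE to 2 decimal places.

ȳ_st = Σ W_h ȳ_h = (5500·596.7 + 2200·351.6)/7700 = 526.67143
V̂(ȳ_st) = Σ W_h² (1 − n_h/N_h) s_h²/n_h, with W_h = N_h/N and N = 7700:
  stratum Small: (5500/7700)²·(1 − 437/5500)·176.17²/437 = 33.3558
  stratum Large: (2200/7700)²·(1 − 149/2200)·76.07²/149 = 2.95561
V̂(ȳ_st) = 36.3114
SE(ȳ_st) = √36.3114 = 6.0259

ȳ_st ≈ 526.67, SE ≈ 6.03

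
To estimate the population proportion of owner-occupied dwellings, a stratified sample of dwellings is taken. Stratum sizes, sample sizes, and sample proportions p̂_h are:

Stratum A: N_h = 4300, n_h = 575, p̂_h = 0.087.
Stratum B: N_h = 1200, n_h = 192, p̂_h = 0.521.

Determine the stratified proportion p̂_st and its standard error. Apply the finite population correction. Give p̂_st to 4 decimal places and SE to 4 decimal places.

N = 5500; stratum weights W_h = N_h/N.
p̂_st = Σ W_h p̂_h = (4300·0.087 + 1200·0.521)/5500 = 0.18169
V̂(p̂_st) = Σ W_h² (1 − n_h/N_h) p̂_h(1−p̂_h)/(n_h−1):
  stratum A: (4300/5500)²·(1 − 575/4300)·0.087·0.913/574 = 7.32736e-05
  stratum B: (1200/5500)²·(1 − 192/1200)·0.521·0.479/191 = 5.22464e-05
V̂(p̂_st) = 0.00012552; SE = √V̂ = 0.0112036

p̂_st ≈ 0.1817, SE ≈ 0.0112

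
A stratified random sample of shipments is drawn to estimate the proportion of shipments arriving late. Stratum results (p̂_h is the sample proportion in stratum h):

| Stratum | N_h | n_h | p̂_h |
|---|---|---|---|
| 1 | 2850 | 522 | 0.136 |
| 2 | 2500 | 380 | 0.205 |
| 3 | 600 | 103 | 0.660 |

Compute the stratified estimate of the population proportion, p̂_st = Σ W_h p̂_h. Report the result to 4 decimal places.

N = 5950; stratum weights W_h = N_h/N.
p̂_st = Σ W_h p̂_h = (2850·0.136 + 2500·0.205 + 600·0.660)/5950 = 0.21783

p̂_st ≈ 0.2178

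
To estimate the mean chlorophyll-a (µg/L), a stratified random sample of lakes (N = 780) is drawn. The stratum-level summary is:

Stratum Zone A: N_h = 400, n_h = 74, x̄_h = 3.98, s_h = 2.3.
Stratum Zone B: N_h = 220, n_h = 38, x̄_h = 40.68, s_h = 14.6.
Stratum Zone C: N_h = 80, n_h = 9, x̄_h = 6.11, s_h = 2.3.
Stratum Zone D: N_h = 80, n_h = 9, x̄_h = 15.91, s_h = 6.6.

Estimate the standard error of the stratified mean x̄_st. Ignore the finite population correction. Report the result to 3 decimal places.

V̂(x̄_st) = Σ W_h² s_h²/n_h, with W_h = N_h/N and N = 780:
  stratum Zone A: (400/780)²·2.3²/74 = 0.0187999
  stratum Zone B: (220/780)²·14.6²/38 = 0.44625
  stratum Zone C: (80/780)²·2.3²/9 = 0.00618307
  stratum Zone D: (80/780)²·6.6²/9 = 0.0509139
V̂(x̄_st) = 0.522147
SE(x̄_st) = √0.522147 = 0.722597

SE(x̄_st) ≈ 0.723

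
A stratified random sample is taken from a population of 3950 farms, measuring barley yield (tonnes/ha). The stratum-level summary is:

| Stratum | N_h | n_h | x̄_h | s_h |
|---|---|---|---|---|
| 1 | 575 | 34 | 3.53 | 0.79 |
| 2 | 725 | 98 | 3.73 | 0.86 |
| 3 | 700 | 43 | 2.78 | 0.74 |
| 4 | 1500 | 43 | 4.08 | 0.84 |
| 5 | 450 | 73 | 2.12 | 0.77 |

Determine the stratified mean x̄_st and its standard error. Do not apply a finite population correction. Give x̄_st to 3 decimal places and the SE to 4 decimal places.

x̄_st = Σ W_h x̄_h = (575·3.53 + 725·3.73 + 700·2.78 + 1500·4.08 + 450·2.12)/3950 = 3.48203
V̂(x̄_st) = Σ W_h² s_h²/n_h, with W_h = N_h/N and N = 3950:
  stratum 1: (575/3950)²·0.79²/34 = 0.000388971
  stratum 2: (725/3950)²·0.86²/98 = 0.000254245
  stratum 3: (700/3950)²·0.74²/43 = 0.000399942
  stratum 4: (1500/3950)²·0.84²/43 = 0.00236635
  stratum 5: (450/3950)²·0.77²/73 = 0.000105412
V̂(x̄_st) = 0.00351492
SE(x̄_st) = √0.00351492 = 0.0592867

x̄_st ≈ 3.482, SE ≈ 0.0593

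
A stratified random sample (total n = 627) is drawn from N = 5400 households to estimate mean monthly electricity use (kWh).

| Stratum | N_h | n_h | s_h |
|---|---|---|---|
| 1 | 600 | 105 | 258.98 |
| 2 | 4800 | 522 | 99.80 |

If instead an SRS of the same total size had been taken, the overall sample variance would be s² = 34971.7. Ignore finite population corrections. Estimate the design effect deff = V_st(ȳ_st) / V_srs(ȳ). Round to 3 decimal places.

deff ≈ 0.412

V̂(ȳ_st) = Σ W_h² s_h²/n_h, with W_h = N_h/N and N = 5400:
  stratum 1: (600/5400)²·258.98²/105 = 7.88602
  stratum 2: (4800/5400)²·99.80²/522 = 15.076
V_st = 22.962
V_srs = s²/n = 34971.7/627 = 55.7762
deff = V_st / V_srs = 22.962/55.7762 = 0.4117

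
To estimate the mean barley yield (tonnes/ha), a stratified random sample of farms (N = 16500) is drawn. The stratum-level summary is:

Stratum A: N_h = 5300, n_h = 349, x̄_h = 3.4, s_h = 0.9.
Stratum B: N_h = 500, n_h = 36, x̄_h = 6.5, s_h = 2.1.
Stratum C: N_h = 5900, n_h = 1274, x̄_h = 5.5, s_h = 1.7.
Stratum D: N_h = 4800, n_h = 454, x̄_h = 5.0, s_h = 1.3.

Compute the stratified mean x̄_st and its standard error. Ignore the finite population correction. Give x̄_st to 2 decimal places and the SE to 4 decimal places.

x̄_st = Σ W_h x̄_h = (5300·3.4 + 500·6.5 + 5900·5.5 + 4800·5.0)/16500 = 4.71030
V̂(x̄_st) = Σ W_h² s_h²/n_h, with W_h = N_h/N and N = 16500:
  stratum A: (5300/16500)²·0.9²/349 = 0.000239466
  stratum B: (500/16500)²·2.1²/36 = 0.000112489
  stratum C: (5900/16500)²·1.7²/1274 = 0.000290044
  stratum D: (4800/16500)²·1.3²/454 = 0.000315025
V̂(x̄_st) = 0.000957024
SE(x̄_st) = √0.000957024 = 0.0309358

x̄_st ≈ 4.71, SE ≈ 0.0309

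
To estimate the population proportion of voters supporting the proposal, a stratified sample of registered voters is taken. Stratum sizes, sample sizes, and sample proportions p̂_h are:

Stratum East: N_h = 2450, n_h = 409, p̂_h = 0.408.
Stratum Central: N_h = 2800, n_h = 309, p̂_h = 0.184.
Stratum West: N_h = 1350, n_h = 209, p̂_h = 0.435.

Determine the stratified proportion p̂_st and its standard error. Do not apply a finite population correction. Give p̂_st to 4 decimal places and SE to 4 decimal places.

p̂_st ≈ 0.3185, SE ≈ 0.0148

N = 6600; stratum weights W_h = N_h/N.
p̂_st = Σ W_h p̂_h = (2450·0.408 + 2800·0.184 + 1350·0.435)/6600 = 0.31849
V̂(p̂_st) = Σ W_h² p̂_h(1−p̂_h)/(n_h−1):
  stratum East: (2450/6600)²·0.408·0.592/408 = 8.15767e-05
  stratum Central: (2800/6600)²·0.184·0.816/308 = 8.77375e-05
  stratum West: (1350/6600)²·0.435·0.565/208 = 4.94372e-05
V̂(p̂_st) = 0.000218751; SE = √V̂ = 0.0147902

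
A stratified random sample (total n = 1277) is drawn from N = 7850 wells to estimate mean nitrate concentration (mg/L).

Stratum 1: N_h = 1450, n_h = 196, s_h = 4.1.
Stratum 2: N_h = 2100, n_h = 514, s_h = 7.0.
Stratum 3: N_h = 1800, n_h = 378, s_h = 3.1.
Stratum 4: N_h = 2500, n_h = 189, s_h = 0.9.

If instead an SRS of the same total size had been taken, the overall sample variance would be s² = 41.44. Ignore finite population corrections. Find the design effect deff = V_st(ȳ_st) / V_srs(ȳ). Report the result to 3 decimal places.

V̂(ȳ_st) = Σ W_h² s_h²/n_h, with W_h = N_h/N and N = 7850:
  stratum 1: (1450/7850)²·4.1²/196 = 0.00292623
  stratum 2: (2100/7850)²·7.0²/514 = 0.00682232
  stratum 3: (1800/7850)²·3.1²/378 = 0.00133671
  stratum 4: (2500/7850)²·0.9²/189 = 0.000434674
V_st = 0.0115199
V_srs = s²/n = 41.44/1277 = 0.0324511
deff = V_st / V_srs = 0.0115199/0.0324511 = 0.3550

deff ≈ 0.355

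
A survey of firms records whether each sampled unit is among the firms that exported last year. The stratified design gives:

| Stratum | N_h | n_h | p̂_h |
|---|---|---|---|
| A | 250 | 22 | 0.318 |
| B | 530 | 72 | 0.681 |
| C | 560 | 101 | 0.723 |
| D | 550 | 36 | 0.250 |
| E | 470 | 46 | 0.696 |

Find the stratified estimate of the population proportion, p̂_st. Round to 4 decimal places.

N = 2360; stratum weights W_h = N_h/N.
p̂_st = Σ W_h p̂_h = (250·0.318 + 530·0.681 + 560·0.723 + 550·0.250 + 470·0.696)/2360 = 0.55506

p̂_st ≈ 0.5551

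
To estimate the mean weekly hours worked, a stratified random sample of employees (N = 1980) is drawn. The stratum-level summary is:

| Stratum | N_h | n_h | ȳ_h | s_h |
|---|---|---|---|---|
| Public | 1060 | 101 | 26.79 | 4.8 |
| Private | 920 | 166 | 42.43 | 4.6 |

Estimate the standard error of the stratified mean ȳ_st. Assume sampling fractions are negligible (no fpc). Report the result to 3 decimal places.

V̂(ȳ_st) = Σ W_h² s_h²/n_h, with W_h = N_h/N and N = 1980:
  stratum Public: (1060/1980)²·4.8²/101 = 0.0653796
  stratum Private: (920/1980)²·4.6²/166 = 0.0275203
V̂(ȳ_st) = 0.0928999
SE(ȳ_st) = √0.0928999 = 0.304795

SE(ȳ_st) ≈ 0.305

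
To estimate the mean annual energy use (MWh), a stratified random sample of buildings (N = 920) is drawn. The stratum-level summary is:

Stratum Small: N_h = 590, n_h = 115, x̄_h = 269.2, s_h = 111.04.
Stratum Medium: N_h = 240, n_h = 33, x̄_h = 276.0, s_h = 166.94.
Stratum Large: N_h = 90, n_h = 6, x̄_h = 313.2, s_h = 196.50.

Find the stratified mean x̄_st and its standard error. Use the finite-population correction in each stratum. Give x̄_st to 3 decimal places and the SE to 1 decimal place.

x̄_st ≈ 275.278, SE ≈ 11.9

x̄_st = Σ W_h x̄_h = (590·269.2 + 240·276.0 + 90·313.2)/920 = 275.27826
V̂(x̄_st) = Σ W_h² (1 − n_h/N_h) s_h²/n_h, with W_h = N_h/N and N = 920:
  stratum Small: (590/920)²·(1 − 115/590)·111.04²/115 = 35.5002
  stratum Medium: (240/920)²·(1 − 33/240)·166.94²/33 = 49.5693
  stratum Large: (90/920)²·(1 − 6/90)·196.50²/6 = 57.4804
V̂(x̄_st) = 142.55
SE(x̄_st) = √142.55 = 11.9394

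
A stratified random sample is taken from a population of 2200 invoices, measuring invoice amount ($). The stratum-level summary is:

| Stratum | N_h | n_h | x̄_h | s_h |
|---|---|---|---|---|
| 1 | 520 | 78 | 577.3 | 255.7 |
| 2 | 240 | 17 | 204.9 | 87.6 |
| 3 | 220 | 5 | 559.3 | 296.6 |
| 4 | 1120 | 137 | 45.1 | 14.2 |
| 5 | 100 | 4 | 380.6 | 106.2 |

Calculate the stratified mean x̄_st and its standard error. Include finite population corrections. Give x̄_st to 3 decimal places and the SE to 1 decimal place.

x̄_st = Σ W_h x̄_h = (520·577.3 + 240·204.9 + 220·559.3 + 1120·45.1 + 100·380.6)/2200 = 254.99545
V̂(x̄_st) = Σ W_h² (1 − n_h/N_h) s_h²/n_h, with W_h = N_h/N and N = 2200:
  stratum 1: (520/2200)²·(1 − 78/520)·255.7²/78 = 39.8059
  stratum 2: (240/2200)²·(1 − 17/240)·87.6²/17 = 4.99149
  stratum 3: (220/2200)²·(1 − 5/220)·296.6²/5 = 171.944
  stratum 4: (1120/2200)²·(1 − 137/1120)·14.2²/137 = 0.334798
  stratum 5: (100/2200)²·(1 − 4/100)·106.2²/4 = 5.59261
V̂(x̄_st) = 222.669
SE(x̄_st) = √222.669 = 14.9221

x̄_st ≈ 254.995, SE ≈ 14.9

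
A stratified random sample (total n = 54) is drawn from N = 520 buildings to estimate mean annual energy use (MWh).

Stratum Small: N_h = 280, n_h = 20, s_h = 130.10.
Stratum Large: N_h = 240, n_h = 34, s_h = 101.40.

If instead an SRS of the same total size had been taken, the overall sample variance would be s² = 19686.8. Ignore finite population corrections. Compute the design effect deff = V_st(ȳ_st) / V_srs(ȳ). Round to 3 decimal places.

V̂(ȳ_st) = Σ W_h² s_h²/n_h, with W_h = N_h/N and N = 520:
  stratum Small: (280/520)²·130.10²/20 = 245.377
  stratum Large: (240/520)²·101.40²/34 = 64.4188
V_st = 309.796
V_srs = s²/n = 19686.8/54 = 364.57
deff = V_st / V_srs = 309.796/364.57 = 0.8498

deff ≈ 0.850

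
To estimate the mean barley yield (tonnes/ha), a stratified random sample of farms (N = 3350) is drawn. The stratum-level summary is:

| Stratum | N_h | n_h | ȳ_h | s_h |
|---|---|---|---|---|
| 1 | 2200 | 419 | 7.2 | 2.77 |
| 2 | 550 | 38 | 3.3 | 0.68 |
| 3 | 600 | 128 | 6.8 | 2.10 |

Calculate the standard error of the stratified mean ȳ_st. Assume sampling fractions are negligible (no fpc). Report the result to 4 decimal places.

V̂(ȳ_st) = Σ W_h² s_h²/n_h, with W_h = N_h/N and N = 3350:
  stratum 1: (2200/3350)²·2.77²/419 = 0.00789771
  stratum 2: (550/3350)²·0.68²/38 = 0.000327997
  stratum 3: (600/3350)²·2.10²/128 = 0.0011052
V̂(ȳ_st) = 0.00933091
SE(ȳ_st) = √0.00933091 = 0.0965966

SE(ȳ_st) ≈ 0.0966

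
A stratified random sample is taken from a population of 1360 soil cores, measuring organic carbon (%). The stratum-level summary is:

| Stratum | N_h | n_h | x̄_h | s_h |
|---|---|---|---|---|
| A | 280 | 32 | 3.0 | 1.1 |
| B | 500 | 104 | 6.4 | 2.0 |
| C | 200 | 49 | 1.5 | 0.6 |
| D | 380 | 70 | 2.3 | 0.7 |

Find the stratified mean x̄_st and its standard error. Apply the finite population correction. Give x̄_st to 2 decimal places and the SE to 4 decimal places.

x̄_st = Σ W_h x̄_h = (280·3.0 + 500·6.4 + 200·1.5 + 380·2.3)/1360 = 3.83382
V̂(x̄_st) = Σ W_h² (1 − n_h/N_h) s_h²/n_h, with W_h = N_h/N and N = 1360:
  stratum A: (280/1360)²·(1 − 32/280)·1.1²/32 = 0.0014196
  stratum B: (500/1360)²·(1 − 104/500)·2.0²/104 = 0.00411731
  stratum C: (200/1360)²·(1 − 49/200)·0.6²/49 = 0.00011996
  stratum D: (380/1360)²·(1 − 70/380)·0.7²/70 = 0.000445826
V̂(x̄_st) = 0.0061027
SE(x̄_st) = √0.0061027 = 0.0781198

x̄_st ≈ 3.83, SE ≈ 0.0781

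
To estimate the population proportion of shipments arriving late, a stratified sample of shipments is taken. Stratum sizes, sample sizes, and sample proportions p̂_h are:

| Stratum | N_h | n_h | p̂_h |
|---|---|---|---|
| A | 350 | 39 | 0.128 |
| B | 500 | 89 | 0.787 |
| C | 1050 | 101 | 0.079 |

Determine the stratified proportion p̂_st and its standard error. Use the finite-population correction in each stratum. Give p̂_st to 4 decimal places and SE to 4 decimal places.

N = 1900; stratum weights W_h = N_h/N.
p̂_st = Σ W_h p̂_h = (350·0.128 + 500·0.787 + 1050·0.079)/1900 = 0.27434
V̂(p̂_st) = Σ W_h² (1 − n_h/N_h) p̂_h(1−p̂_h)/(n_h−1):
  stratum A: (350/1900)²·(1 − 39/350)·0.128·0.872/38 = 8.85654e-05
  stratum B: (500/1900)²·(1 − 89/500)·0.787·0.213/88 = 0.000108437
  stratum C: (1050/1900)²·(1 − 101/1050)·0.079·0.921/100 = 0.000200833
V̂(p̂_st) = 0.000397835; SE = √V̂ = 0.0199458

p̂_st ≈ 0.2743, SE ≈ 0.0199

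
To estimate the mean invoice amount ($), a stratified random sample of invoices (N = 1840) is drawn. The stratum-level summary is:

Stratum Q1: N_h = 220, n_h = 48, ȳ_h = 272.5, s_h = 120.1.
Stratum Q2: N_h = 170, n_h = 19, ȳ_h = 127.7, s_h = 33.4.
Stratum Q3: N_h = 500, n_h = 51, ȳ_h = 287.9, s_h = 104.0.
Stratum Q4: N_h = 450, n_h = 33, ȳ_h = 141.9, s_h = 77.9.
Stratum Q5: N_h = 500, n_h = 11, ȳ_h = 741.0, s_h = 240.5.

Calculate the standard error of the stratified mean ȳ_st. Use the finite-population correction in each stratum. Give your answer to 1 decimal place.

SE(ȳ_st) ≈ 20.2

V̂(ȳ_st) = Σ W_h² (1 − n_h/N_h) s_h²/n_h, with W_h = N_h/N and N = 1840:
  stratum Q1: (220/1840)²·(1 − 48/220)·120.1²/48 = 3.35862
  stratum Q2: (170/1840)²·(1 − 19/170)·33.4²/19 = 0.445174
  stratum Q3: (500/1840)²·(1 − 51/500)·104.0²/51 = 14.063
  stratum Q4: (450/1840)²·(1 − 33/450)·77.9²/33 = 10.1923
  stratum Q5: (500/1840)²·(1 − 11/500)·240.5²/11 = 379.735
V̂(ȳ_st) = 407.794
SE(ȳ_st) = √407.794 = 20.1939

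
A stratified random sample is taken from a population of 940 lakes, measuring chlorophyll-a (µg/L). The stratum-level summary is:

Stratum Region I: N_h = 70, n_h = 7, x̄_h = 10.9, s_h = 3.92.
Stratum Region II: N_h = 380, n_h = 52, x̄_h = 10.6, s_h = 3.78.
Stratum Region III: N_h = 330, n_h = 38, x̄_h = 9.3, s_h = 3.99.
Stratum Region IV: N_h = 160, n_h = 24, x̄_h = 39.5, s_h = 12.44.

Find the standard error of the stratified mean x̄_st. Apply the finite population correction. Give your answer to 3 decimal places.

SE(x̄_st) ≈ 0.504

V̂(x̄_st) = Σ W_h² (1 − n_h/N_h) s_h²/n_h, with W_h = N_h/N and N = 940:
  stratum Region I: (70/940)²·(1 − 7/70)·3.92²/7 = 0.0109561
  stratum Region II: (380/940)²·(1 − 52/380)·3.78²/52 = 0.0387598
  stratum Region III: (330/940)²·(1 − 38/330)·3.99²/38 = 0.0456881
  stratum Region IV: (160/940)²·(1 − 24/160)·12.44²/24 = 0.158793
V̂(x̄_st) = 0.254198
SE(x̄_st) = √0.254198 = 0.50418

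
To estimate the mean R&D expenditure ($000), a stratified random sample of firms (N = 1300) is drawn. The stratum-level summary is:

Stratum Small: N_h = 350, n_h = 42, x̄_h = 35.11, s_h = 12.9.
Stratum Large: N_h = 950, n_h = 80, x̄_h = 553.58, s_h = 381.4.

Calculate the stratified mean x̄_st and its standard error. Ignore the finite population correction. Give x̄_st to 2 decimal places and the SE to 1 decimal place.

x̄_st = Σ W_h x̄_h = (350·35.11 + 950·553.58)/1300 = 413.99192
V̂(x̄_st) = Σ W_h² s_h²/n_h, with W_h = N_h/N and N = 1300:
  stratum Small: (350/1300)²·12.9²/42 = 0.287197
  stratum Large: (950/1300)²·381.4²/80 = 971.028
V̂(x̄_st) = 971.316
SE(x̄_st) = √971.316 = 31.1659

x̄_st ≈ 413.99, SE ≈ 31.2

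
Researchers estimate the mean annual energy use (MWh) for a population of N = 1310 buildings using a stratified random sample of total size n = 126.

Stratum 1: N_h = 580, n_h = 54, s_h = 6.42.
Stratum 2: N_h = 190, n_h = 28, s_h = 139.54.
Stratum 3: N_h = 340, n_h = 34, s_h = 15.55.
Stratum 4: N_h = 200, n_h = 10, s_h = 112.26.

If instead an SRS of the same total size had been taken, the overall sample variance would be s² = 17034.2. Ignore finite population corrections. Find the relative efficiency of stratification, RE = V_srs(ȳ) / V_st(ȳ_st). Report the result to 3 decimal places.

RE ≈ 3.029

V̂(ȳ_st) = Σ W_h² s_h²/n_h, with W_h = N_h/N and N = 1310:
  stratum 1: (580/1310)²·6.42²/54 = 0.14962
  stratum 2: (190/1310)²·139.54²/28 = 14.6286
  stratum 3: (340/1310)²·15.55²/34 = 0.479068
  stratum 4: (200/1310)²·112.26²/10 = 29.3743
V_st = 44.6316
V_srs = s²/n = 17034.2/126 = 135.192
Relative efficiency = V_srs / V_st = 135.192/44.6316 = 3.0291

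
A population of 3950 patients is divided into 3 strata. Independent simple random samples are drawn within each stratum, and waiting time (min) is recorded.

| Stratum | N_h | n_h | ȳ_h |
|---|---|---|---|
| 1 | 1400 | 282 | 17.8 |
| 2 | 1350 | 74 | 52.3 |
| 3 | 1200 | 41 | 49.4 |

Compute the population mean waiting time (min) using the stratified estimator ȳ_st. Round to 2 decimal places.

ȳ_st ≈ 39.19

N = Σ N_h = 3950. Stratum weights W_h = N_h/N.
ȳ_st = (1400·17.8 + 1350·52.3 + 1200·49.4) / 3950 = 39.1911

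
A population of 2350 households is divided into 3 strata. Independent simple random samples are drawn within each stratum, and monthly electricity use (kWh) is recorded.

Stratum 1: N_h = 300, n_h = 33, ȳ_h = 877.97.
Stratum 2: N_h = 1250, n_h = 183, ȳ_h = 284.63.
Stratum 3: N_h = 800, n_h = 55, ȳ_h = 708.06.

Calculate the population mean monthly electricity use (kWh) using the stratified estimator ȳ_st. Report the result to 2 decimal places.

N = Σ N_h = 2350. Stratum weights W_h = N_h/N.
ȳ_st = (300·877.97 + 1250·284.63 + 800·708.06) / 2350 = 504.5219

ȳ_st ≈ 504.52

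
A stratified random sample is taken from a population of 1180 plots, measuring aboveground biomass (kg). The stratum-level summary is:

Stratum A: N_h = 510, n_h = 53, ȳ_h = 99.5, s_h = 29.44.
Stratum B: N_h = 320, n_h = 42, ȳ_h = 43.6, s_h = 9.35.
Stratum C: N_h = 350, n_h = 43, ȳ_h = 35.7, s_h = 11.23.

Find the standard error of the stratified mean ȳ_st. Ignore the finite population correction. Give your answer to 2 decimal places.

V̂(ȳ_st) = Σ W_h² s_h²/n_h, with W_h = N_h/N and N = 1180:
  stratum A: (510/1180)²·29.44²/53 = 3.05475
  stratum B: (320/1180)²·9.35²/42 = 0.153077
  stratum C: (350/1180)²·11.23²/43 = 0.258026
V̂(ȳ_st) = 3.46586
SE(ȳ_st) = √3.46586 = 1.86168

SE(ȳ_st) ≈ 1.86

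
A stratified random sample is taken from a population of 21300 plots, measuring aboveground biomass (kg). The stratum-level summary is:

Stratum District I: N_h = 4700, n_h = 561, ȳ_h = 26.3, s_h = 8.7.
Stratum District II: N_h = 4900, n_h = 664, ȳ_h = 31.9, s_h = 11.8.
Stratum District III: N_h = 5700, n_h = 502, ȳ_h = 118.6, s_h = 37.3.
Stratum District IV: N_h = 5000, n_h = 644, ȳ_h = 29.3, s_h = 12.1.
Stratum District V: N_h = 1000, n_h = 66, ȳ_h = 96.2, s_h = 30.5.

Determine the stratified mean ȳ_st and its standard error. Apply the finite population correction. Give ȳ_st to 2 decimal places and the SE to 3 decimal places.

ȳ_st ≈ 56.27, SE ≈ 0.486

ȳ_st = Σ W_h ȳ_h = (4700·26.3 + 4900·31.9 + 5700·118.6 + 5000·29.3 + 1000·96.2)/21300 = 56.27418
V̂(ȳ_st) = Σ W_h² (1 − n_h/N_h) s_h²/n_h, with W_h = N_h/N and N = 21300:
  stratum District I: (4700/21300)²·(1 − 561/4700)·8.7²/561 = 0.00578508
  stratum District II: (4900/21300)²·(1 − 664/4900)·11.8²/664 = 0.00959376
  stratum District III: (5700/21300)²·(1 − 502/5700)·37.3²/502 = 0.180995
  stratum District IV: (5000/21300)²·(1 − 644/5000)·12.1²/644 = 0.010914
  stratum District V: (1000/21300)²·(1 − 66/1000)·30.5²/66 = 0.0290164
V̂(ȳ_st) = 0.236304
SE(ȳ_st) = √0.236304 = 0.486111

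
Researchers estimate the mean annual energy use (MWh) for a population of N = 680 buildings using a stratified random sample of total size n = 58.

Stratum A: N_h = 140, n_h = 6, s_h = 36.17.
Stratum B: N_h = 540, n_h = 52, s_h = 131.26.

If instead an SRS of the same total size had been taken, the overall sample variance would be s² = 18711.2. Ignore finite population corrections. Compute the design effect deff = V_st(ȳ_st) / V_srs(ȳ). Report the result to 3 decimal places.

V̂(ȳ_st) = Σ W_h² s_h²/n_h, with W_h = N_h/N and N = 680:
  stratum A: (140/680)²·36.17²/6 = 9.24238
  stratum B: (540/680)²·131.26²/52 = 208.945
V_st = 218.187
V_srs = s²/n = 18711.2/58 = 322.607
deff = V_st / V_srs = 218.187/322.607 = 0.6763

deff ≈ 0.676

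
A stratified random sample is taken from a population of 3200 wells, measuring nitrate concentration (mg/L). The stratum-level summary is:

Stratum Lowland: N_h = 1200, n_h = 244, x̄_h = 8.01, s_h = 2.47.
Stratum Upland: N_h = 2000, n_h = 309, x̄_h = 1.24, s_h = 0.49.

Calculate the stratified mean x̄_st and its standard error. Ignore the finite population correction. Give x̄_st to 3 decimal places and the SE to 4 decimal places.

x̄_st = Σ W_h x̄_h = (1200·8.01 + 2000·1.24)/3200 = 3.77875
V̂(x̄_st) = Σ W_h² s_h²/n_h, with W_h = N_h/N and N = 3200:
  stratum Lowland: (1200/3200)²·2.47²/244 = 0.00351614
  stratum Upland: (2000/3200)²·0.49²/309 = 0.000303524
V̂(x̄_st) = 0.00381967
SE(x̄_st) = √0.00381967 = 0.0618035

x̄_st ≈ 3.779, SE ≈ 0.0618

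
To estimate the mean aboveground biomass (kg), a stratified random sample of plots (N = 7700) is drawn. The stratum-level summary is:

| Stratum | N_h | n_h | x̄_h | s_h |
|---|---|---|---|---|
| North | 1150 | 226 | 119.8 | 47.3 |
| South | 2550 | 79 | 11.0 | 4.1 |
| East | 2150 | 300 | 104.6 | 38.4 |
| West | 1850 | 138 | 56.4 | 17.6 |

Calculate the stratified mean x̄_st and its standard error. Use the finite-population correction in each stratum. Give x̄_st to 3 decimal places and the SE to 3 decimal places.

x̄_st ≈ 64.292, SE ≈ 0.806

x̄_st = Σ W_h x̄_h = (1150·119.8 + 2550·11.0 + 2150·104.6 + 1850·56.4)/7700 = 64.29221
V̂(x̄_st) = Σ W_h² (1 − n_h/N_h) s_h²/n_h, with W_h = N_h/N and N = 7700:
  stratum North: (1150/7700)²·(1 − 226/1150)·47.3²/226 = 0.17742
  stratum South: (2550/7700)²·(1 − 79/2550)·4.1²/79 = 0.0226137
  stratum East: (2150/7700)²·(1 − 300/2150)·38.4²/300 = 0.329739
  stratum West: (1850/7700)²·(1 − 138/1850)·17.6²/138 = 0.119906
V̂(x̄_st) = 0.649678
SE(x̄_st) = √0.649678 = 0.806026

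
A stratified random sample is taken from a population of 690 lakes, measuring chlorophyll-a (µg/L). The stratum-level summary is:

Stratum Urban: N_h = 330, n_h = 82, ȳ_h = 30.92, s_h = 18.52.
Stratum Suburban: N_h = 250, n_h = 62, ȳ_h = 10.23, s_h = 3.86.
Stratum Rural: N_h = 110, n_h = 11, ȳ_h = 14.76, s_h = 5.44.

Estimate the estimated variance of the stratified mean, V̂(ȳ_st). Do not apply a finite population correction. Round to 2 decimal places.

V̂(ȳ_st) = Σ W_h² s_h²/n_h, with W_h = N_h/N and N = 690:
  stratum Urban: (330/690)²·18.52²/82 = 0.956749
  stratum Suburban: (250/690)²·3.86²/62 = 0.0315475
  stratum Rural: (110/690)²·5.44²/11 = 0.0683742
V̂(ȳ_st) = 1.05667

V̂(ȳ_st) ≈ 1.06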